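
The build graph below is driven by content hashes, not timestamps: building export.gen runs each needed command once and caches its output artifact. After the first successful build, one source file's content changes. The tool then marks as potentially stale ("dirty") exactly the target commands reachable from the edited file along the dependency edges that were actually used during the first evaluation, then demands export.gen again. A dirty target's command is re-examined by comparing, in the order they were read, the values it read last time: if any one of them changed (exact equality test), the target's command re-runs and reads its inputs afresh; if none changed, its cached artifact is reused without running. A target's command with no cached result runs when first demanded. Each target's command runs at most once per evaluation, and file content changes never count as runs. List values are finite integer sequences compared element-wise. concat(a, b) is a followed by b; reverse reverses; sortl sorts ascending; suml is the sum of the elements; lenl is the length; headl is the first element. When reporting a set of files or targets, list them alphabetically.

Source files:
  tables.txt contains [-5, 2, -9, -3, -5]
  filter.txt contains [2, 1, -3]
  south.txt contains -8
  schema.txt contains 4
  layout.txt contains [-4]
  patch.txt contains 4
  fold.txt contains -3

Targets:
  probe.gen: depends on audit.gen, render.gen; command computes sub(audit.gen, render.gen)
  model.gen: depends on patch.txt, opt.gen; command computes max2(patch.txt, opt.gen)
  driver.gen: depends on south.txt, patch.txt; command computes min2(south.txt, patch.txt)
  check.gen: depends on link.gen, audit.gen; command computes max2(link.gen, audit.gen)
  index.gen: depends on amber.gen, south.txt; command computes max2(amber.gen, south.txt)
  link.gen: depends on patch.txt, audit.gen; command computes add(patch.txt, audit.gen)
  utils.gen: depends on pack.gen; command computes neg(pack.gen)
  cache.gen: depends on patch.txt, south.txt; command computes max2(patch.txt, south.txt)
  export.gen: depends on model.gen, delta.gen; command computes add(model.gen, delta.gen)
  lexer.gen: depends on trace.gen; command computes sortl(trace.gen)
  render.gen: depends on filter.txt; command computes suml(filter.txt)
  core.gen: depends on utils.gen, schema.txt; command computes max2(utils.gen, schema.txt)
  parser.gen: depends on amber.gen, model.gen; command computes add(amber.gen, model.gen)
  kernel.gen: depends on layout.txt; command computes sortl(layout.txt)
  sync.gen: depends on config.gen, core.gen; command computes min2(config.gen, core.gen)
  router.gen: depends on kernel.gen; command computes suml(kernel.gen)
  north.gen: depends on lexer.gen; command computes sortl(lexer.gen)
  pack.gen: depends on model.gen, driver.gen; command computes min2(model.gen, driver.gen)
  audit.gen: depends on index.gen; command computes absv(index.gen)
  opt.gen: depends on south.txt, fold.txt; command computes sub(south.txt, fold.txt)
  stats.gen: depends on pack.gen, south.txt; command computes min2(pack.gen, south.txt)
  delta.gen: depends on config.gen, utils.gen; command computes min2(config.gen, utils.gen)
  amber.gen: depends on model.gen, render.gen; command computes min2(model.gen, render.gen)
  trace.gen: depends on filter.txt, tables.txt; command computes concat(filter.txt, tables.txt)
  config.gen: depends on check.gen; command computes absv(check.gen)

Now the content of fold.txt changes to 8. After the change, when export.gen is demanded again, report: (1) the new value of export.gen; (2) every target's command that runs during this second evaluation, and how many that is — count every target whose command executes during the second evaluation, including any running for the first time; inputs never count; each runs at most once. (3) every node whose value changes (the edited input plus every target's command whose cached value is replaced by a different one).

Initial pass — values computed on the first demand:
  driver.gen = min2(-8, 4) = -8
  opt.gen = sub(-8, -3) = -5
  model.gen = max2(4, -5) = 4
  pack.gen = min2(4, -8) = -8
  render.gen = suml([2, 1, -3]) = 0
  amber.gen = min2(4, 0) = 0
  index.gen = max2(0, -8) = 0
  audit.gen = absv(0) = 0
  link.gen = add(4, 0) = 4
  check.gen = max2(4, 0) = 4
  config.gen = absv(4) = 4
  utils.gen = neg(-8) = 8
  delta.gen = min2(4, 8) = 4
  export.gen = add(4, 4) = 8

Second demand — change propagation:
  opt.gen: re-runs because fold.txt -3->8; new result -16.
  model.gen: re-runs because opt.gen -5->-16; new result 4 (unchanged).
  amber.gen: re-examined; everything it read last time is the same (model.gen unchanged, render.gen unchanged) — cache 0 kept, no run.
  index.gen: re-examined; everything it read last time is the same (amber.gen unchanged, south.txt unchanged) — cache 0 kept, no run.
  audit.gen: re-examined; everything it read last time is the same (index.gen unchanged) — cache 0 kept, no run.
  link.gen: re-examined; everything it read last time is the same (patch.txt unchanged, audit.gen unchanged) — cache 4 kept, no run.
  check.gen: re-examined; everything it read last time is the same (link.gen unchanged, audit.gen unchanged) — cache 4 kept, no run.
  config.gen: re-examined; everything it read last time is the same (check.gen unchanged) — cache 4 kept, no run.
  pack.gen: re-examined; everything it read last time is the same (model.gen unchanged, driver.gen unchanged) — cache -8 kept, no run.
  utils.gen: re-examined; everything it read last time is the same (pack.gen unchanged) — cache 8 kept, no run.
  delta.gen: re-examined; everything it read last time is the same (config.gen unchanged, utils.gen unchanged) — cache 4 kept, no run.
  export.gen: re-examined; everything it read last time is the same (model.gen unchanged, delta.gen unchanged) — cache 8 kept, no run.

The important point: model.gen recomputes to an identical value, and the output ends up unchanged.

export.gen now evaluates to 8.
Run set: model.gen, opt.gen (2 run).
Changed values: fold.txt, opt.gen.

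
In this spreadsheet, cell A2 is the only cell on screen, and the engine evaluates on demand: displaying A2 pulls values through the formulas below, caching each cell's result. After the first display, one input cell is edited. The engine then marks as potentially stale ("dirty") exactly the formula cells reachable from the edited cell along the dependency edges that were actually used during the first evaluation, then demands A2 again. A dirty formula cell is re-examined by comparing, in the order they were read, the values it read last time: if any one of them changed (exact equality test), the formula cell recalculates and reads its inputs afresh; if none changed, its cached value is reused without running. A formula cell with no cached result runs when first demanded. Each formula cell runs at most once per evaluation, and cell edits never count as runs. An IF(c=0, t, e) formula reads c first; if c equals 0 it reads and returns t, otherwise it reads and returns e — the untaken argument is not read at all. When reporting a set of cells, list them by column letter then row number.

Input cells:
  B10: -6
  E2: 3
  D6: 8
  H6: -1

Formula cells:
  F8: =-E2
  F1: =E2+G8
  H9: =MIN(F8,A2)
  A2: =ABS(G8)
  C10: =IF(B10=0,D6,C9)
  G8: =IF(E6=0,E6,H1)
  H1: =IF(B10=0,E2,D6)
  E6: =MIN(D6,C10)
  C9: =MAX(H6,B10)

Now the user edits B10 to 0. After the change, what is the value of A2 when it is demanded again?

Initial pass — values computed on the first demand:
  C9 = MAX(-1, -6) = -1
  C10 = IF(B10=0: B10=-6 -> else branch C9) = -1
  E6 = MIN(8, -1) = -1
  H1 = IF(B10=0: B10=-6 -> else branch D6) = 8
  G8 = IF(E6=0: E6=-1 -> else branch H1) = 8
  A2 = ABS(8) = 8

Second demand — change propagation:
  C9: dirty yet unreached — the second evaluation never asks for it.
  C10: re-runs because B10 -6->0; new result 8.
  E6: re-runs because C10 -1->8; new result 8.
  H1: re-runs because B10 -6->0; new result 3.
  G8: re-runs because E6 -1->8; H1 8->3; new result 3.
  A2: re-runs because G8 8->3; new result 3.

The important point: the flipped condition redirects demand; C9 is left stale, never re-checked.

A2 now evaluates to 3.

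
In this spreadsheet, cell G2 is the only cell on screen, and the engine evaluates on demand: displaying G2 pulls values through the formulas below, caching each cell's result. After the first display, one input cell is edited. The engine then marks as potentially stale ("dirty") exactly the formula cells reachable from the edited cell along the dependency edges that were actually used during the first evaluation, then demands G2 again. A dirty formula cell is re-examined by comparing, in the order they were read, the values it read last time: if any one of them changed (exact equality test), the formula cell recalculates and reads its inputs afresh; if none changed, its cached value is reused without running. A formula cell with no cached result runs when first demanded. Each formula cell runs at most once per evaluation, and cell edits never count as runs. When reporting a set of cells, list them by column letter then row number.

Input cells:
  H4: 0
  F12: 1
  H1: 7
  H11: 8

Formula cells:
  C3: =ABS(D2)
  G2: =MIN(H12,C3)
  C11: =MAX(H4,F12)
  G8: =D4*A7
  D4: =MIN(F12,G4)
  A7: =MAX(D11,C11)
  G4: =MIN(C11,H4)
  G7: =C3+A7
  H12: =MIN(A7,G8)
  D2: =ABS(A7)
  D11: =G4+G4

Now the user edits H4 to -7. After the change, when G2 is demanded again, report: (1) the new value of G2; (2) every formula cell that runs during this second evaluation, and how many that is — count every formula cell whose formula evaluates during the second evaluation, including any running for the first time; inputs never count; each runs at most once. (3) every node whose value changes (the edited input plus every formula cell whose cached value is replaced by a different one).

G2 now evaluates to -7.
Run set: A7, C11, D4, D11, G2, G4, G8, H12 (8 run).
Changed values: D4, D11, G2, G4, G8, H4, H12.
The important point: at D2 every value read last time is unchanged, so the dirty flag clears without a run.

Initial pass — values computed on the first demand:
  C11 = MAX(0, 1) = 1
  G4 = MIN(1, 0) = 0
  D4 = MIN(1, 0) = 0
  D11 = 0 + 0 = 0
  A7 = MAX(0, 1) = 1
  D2 = ABS(1) = 1
  C3 = ABS(1) = 1
  G8 = 0 * 1 = 0
  H12 = MIN(1, 0) = 0
  G2 = MIN(0, 1) = 0

Second demand — change propagation:
  C11: re-runs because H4 0->-7; new result 1 (unchanged).
  G4: re-runs because H4 0->-7; new result -7.
  D4: re-runs because G4 0->-7; new result -7.
  D11: re-runs because G4 0->-7; G4 0->-7; new result -14.
  A7: re-runs because D11 0->-14; new result 1 (unchanged).
  D2: re-examined; everything it read last time is the same (A7 unchanged) — cache 1 kept, no run.
  C3: re-examined; everything it read last time is the same (D2 unchanged) — cache 1 kept, no run.
  G8: re-runs because D4 0->-7; new result -7.
  H12: re-runs because G8 0->-7; new result -7.
  G2: re-runs because H12 0->-7; new result -7.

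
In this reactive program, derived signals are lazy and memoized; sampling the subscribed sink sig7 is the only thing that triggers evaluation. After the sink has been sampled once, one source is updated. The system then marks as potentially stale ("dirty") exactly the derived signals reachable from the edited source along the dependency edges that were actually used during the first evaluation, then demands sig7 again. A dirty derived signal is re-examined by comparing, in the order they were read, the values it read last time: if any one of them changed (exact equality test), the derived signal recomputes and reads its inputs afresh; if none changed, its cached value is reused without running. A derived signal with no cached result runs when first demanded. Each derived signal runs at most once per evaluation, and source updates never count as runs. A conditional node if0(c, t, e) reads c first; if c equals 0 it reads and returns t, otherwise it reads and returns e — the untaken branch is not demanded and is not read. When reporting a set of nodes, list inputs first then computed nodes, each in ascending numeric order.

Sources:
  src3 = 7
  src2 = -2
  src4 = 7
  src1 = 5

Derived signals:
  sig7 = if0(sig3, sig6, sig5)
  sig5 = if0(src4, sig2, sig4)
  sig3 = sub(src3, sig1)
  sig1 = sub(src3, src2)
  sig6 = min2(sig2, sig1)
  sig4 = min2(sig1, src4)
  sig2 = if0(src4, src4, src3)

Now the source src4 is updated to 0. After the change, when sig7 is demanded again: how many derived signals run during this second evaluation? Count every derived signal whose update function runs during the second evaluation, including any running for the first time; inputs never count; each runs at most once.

3 derived signals run: sig2, sig5, sig7.
Note the branch switch — demand abandons sig4, which is never re-examined.

First demand of the output computes:
  sig1 = sub(7, -2) = 9
  sig3 = sub(7, 9) = -2
  sig4 = min2(9, 7) = 7
  sig5 = if0(src4=7 -> else branch sig4) = 7
  sig7 = if0(sig3=-2 -> else branch sig5) = 7

After the edit, cleaning proceeds:
  sig2: had never run; runs now, result 0.
  sig4: stays stale; no demand reaches it after the flip.
  sig5: a read changed (src4 7->0) — executes, giving 0.
  sig7: a read changed (sig5 7->0) — executes, giving 0.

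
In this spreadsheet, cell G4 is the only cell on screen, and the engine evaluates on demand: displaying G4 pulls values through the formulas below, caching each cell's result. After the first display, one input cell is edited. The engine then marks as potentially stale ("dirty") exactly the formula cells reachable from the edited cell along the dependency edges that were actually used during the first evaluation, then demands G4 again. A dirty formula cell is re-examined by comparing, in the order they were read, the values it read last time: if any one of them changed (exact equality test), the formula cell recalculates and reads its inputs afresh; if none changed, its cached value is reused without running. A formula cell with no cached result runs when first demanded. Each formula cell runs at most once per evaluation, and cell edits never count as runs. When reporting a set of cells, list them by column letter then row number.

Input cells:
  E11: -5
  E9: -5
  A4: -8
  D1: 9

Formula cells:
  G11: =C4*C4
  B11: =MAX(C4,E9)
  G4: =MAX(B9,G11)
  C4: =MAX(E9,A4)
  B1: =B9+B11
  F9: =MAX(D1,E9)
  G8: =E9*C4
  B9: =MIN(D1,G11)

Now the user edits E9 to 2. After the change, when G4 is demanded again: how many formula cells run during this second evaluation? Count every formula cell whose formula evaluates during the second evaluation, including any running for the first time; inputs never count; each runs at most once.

Initial pass — values computed on the first demand:
  C4 = MAX(-5, -8) = -5
  G11 = -5 * -5 = 25
  B9 = MIN(9, 25) = 9
  G4 = MAX(9, 25) = 25

Second demand — change propagation:
  C4: re-runs because E9 -5->2; new result 2.
  G11: re-runs because C4 -5->2; C4 -5->2; new result 4.
  B9: re-runs because G11 25->4; new result 4.
  G4: re-runs because B9 9->4; G11 25->4; new result 4.

Run set: B9, C4, G4, G11 (4 run).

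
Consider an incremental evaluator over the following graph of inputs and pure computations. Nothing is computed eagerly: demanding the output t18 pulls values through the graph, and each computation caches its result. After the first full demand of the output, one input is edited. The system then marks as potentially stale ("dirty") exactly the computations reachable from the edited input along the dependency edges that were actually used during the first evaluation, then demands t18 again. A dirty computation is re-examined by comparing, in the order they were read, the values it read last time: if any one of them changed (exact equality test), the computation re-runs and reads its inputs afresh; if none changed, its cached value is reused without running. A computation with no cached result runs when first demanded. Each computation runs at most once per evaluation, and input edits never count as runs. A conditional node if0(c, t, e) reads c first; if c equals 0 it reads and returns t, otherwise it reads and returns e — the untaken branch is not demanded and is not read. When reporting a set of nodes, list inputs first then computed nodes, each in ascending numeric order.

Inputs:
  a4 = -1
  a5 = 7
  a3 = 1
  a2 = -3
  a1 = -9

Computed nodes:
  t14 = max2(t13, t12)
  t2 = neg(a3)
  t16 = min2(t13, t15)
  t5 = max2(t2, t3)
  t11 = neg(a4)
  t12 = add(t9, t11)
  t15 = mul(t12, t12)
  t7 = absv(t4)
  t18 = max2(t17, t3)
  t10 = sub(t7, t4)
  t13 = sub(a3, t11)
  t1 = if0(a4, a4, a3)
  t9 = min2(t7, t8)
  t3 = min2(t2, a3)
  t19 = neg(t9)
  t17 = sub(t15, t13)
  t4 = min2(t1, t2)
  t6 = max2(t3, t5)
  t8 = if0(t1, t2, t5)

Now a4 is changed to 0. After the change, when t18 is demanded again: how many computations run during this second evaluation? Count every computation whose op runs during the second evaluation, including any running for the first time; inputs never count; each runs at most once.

Initial pass — values computed on the first demand:
  t1 = if0(a4=-1 -> else branch a3) = 1
  t2 = neg(1) = -1
  t3 = min2(-1, 1) = -1
  t4 = min2(1, -1) = -1
  t5 = max2(-1, -1) = -1
  t7 = absv(-1) = 1
  t8 = if0(t1=1 -> else branch t5) = -1
  t9 = min2(1, -1) = -1
  t11 = neg(-1) = 1
  t12 = add(-1, 1) = 0
  t13 = sub(1, 1) = 0
  t15 = mul(0, 0) = 0
  t17 = sub(0, 0) = 0
  t18 = max2(0, -1) = 0

Second demand — change propagation:
  t1: re-runs because a4 -1->0; new result 0.
  t4: re-runs because t1 1->0; new result -1 (unchanged).
  t7: re-examined; everything it read last time is the same (t4 unchanged) — cache 1 kept, no run.
  t8: re-runs because t1 1->0; new result -1 (unchanged).
  t9: re-examined; everything it read last time is the same (t7 unchanged, t8 unchanged) — cache -1 kept, no run.
  t11: re-runs because a4 -1->0; new result 0.
  t12: re-runs because t11 1->0; new result -1.
  t13: re-runs because t11 1->0; new result 1.
  t15: re-runs because t12 0->-1; t12 0->-1; new result 1.
  t17: re-runs because t15 0->1; t13 0->1; new result 0 (unchanged).
  t18: re-examined; everything it read last time is the same (t17 unchanged, t3 unchanged) — cache 0 kept, no run.

The important point: at t7 every value read last time is unchanged, so the dirty flag clears without a run.

Run set: t1, t4, t8, t11, t12, t13, t15, t17 (8 run).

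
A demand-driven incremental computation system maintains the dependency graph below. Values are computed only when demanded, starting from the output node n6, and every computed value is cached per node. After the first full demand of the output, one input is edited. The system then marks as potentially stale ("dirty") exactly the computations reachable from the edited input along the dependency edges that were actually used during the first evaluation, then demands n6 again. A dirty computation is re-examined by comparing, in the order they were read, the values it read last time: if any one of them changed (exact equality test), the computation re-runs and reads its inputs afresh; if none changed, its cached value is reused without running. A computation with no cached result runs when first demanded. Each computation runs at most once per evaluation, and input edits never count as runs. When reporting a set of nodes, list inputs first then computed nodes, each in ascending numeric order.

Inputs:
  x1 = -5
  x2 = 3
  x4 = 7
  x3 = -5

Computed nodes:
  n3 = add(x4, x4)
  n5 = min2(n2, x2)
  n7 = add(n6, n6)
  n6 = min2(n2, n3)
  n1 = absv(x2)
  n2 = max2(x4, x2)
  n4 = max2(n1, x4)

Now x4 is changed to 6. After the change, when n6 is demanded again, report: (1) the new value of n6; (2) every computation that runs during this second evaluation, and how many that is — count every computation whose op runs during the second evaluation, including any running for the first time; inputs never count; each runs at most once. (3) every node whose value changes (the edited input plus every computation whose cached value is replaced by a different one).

New value of n6: 6.
Computations that run: n2, n3, n6 — 3 in total.
Values that change: x4, n2, n3, n6.

First evaluation (everything demanded from the output):
  n2 = max2(7, 3) = 7
  n3 = add(7, 7) = 14
  n6 = min2(7, 14) = 7

Propagation after the edit:
  n2: runs — x4 7->6; result 6.
  n3: runs — x4 7->6; x4 7->6; result 12.
  n6: runs — n2 7->6; n3 14->12; result 6.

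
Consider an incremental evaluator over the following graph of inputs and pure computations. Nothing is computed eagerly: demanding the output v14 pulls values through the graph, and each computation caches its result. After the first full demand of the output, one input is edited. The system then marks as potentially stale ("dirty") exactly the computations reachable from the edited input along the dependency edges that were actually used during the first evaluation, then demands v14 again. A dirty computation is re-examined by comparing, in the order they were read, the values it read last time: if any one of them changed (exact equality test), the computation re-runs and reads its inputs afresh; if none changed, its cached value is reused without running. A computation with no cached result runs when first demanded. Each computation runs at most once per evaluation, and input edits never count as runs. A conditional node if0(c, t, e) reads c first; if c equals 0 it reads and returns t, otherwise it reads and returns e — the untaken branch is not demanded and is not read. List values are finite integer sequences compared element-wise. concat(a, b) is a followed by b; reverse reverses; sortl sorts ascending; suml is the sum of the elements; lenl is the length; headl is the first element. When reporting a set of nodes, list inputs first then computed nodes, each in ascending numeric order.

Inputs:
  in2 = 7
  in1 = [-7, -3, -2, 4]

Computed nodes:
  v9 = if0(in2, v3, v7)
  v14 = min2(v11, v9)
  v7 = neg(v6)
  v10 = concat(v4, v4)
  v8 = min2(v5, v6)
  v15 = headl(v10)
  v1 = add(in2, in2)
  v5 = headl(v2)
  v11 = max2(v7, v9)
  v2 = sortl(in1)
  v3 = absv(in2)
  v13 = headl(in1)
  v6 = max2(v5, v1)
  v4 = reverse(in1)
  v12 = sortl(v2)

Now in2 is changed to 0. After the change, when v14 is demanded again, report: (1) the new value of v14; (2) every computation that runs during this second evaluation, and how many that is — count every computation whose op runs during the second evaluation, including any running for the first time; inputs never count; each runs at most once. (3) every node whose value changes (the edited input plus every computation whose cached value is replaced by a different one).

v14 now evaluates to 0.
Run set: v1, v3, v6, v7, v9, v11, v14 (7 run).
Changed values: in2, v1, v6, v7, v9, v11, v14.
The important point: the flipped condition pulls in fresh nodes; v3 runs for the first time.

Initial pass — values computed on the first demand:
  v1 = add(7, 7) = 14
  v2 = sortl([-7, -3, -2, 4]) = [-7, -3, -2, 4]
  v5 = headl([-7, -3, -2, 4]) = -7
  v6 = max2(-7, 14) = 14
  v7 = neg(14) = -14
  v9 = if0(in2=7 -> else branch v7) = -14
  v11 = max2(-14, -14) = -14
  v14 = min2(-14, -14) = -14

Second demand — change propagation:
  v1: re-runs because in2 7->0; in2 7->0; new result 0.
  v3: newly demanded (no cache) — executes and yields 0.
  v6: re-runs because v1 14->0; new result 0.
  v7: re-runs because v6 14->0; new result 0.
  v9: re-runs because in2 7->0; v7 -14->0; new result 0.
  v11: re-runs because v7 -14->0; v9 -14->0; new result 0.
  v14: re-runs because v11 -14->0; v9 -14->0; new result 0.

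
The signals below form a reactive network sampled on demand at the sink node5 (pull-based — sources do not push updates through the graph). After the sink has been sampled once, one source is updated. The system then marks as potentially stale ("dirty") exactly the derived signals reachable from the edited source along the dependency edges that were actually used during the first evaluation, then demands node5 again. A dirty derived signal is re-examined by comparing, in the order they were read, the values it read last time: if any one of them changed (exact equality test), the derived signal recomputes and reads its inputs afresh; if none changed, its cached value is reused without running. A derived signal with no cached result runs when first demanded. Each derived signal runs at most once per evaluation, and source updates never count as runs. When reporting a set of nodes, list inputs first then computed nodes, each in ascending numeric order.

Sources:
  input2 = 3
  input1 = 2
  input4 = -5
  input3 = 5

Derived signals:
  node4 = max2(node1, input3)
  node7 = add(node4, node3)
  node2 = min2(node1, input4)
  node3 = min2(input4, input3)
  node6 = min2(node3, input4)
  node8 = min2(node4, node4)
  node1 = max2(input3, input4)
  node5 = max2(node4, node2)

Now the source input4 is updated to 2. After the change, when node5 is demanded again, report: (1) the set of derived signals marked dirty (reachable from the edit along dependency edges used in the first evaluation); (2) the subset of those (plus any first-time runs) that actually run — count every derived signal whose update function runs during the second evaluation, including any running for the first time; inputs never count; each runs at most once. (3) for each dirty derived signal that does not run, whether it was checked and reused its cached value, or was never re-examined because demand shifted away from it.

Initial pass — values computed on the first demand:
  node1 = max2(5, -5) = 5
  node2 = min2(5, -5) = -5
  node4 = max2(5, 5) = 5
  node5 = max2(5, -5) = 5

Second demand — change propagation:
  node1: re-runs because input4 -5->2; new result 5 (unchanged).
  node2: re-runs because input4 -5->2; new result 2.
  node4: re-examined; everything it read last time is the same (node1 unchanged, input3 unchanged) — cache 5 kept, no run.
  node5: re-runs because node2 -5->2; new result 5 (unchanged).

The important point: at node4 every value read last time is unchanged, so the dirty flag clears without a run.

Dirty set: node1, node2, node4, node5.
Run set: node1, node2, node5 (3 run).
Re-examined without running (cache reused): node4.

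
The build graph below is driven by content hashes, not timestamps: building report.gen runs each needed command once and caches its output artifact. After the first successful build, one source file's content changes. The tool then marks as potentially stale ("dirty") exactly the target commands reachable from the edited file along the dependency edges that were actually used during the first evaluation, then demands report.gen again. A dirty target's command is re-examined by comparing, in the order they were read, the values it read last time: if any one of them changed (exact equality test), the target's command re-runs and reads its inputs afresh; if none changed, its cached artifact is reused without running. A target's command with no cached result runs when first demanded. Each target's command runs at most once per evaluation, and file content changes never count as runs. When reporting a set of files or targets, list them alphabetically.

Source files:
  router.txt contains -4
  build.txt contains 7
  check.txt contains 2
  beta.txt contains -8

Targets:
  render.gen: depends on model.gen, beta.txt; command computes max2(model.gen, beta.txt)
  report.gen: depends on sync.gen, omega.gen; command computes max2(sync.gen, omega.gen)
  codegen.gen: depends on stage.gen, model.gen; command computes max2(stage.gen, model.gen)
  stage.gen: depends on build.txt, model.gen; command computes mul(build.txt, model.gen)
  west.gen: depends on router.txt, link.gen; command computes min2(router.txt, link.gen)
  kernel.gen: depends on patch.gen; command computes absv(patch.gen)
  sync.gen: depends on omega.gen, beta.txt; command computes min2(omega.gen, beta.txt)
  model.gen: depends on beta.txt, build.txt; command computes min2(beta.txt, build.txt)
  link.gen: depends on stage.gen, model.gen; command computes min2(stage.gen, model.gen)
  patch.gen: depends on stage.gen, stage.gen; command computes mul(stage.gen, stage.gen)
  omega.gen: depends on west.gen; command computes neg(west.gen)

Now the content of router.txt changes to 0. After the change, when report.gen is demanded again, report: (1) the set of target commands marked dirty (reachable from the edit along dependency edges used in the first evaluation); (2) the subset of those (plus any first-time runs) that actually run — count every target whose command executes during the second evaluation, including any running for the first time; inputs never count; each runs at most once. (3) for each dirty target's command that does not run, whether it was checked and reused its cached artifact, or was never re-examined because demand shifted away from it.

Initial pass — values computed on the first demand:
  model.gen = min2(-8, 7) = -8
  stage.gen = mul(7, -8) = -56
  link.gen = min2(-56, -8) = -56
  west.gen = min2(-4, -56) = -56
  omega.gen = neg(-56) = 56
  sync.gen = min2(56, -8) = -8
  report.gen = max2(-8, 56) = 56

Second demand — change propagation:
  west.gen: re-runs because router.txt -4->0; new result -56 (unchanged).
  omega.gen: re-examined; everything it read last time is the same (west.gen unchanged) — cache 56 kept, no run.
  sync.gen: re-examined; everything it read last time is the same (omega.gen unchanged, beta.txt unchanged) — cache -8 kept, no run.
  report.gen: re-examined; everything it read last time is the same (sync.gen unchanged, omega.gen unchanged) — cache 56 kept, no run.

The important point: west.gen recomputes to an identical value, and the output ends up unchanged.

Dirty set: omega.gen, report.gen, sync.gen, west.gen.
Run set: west.gen (1 run).
Re-examined without running (cache reused): omega.gen, report.gen, sync.gen.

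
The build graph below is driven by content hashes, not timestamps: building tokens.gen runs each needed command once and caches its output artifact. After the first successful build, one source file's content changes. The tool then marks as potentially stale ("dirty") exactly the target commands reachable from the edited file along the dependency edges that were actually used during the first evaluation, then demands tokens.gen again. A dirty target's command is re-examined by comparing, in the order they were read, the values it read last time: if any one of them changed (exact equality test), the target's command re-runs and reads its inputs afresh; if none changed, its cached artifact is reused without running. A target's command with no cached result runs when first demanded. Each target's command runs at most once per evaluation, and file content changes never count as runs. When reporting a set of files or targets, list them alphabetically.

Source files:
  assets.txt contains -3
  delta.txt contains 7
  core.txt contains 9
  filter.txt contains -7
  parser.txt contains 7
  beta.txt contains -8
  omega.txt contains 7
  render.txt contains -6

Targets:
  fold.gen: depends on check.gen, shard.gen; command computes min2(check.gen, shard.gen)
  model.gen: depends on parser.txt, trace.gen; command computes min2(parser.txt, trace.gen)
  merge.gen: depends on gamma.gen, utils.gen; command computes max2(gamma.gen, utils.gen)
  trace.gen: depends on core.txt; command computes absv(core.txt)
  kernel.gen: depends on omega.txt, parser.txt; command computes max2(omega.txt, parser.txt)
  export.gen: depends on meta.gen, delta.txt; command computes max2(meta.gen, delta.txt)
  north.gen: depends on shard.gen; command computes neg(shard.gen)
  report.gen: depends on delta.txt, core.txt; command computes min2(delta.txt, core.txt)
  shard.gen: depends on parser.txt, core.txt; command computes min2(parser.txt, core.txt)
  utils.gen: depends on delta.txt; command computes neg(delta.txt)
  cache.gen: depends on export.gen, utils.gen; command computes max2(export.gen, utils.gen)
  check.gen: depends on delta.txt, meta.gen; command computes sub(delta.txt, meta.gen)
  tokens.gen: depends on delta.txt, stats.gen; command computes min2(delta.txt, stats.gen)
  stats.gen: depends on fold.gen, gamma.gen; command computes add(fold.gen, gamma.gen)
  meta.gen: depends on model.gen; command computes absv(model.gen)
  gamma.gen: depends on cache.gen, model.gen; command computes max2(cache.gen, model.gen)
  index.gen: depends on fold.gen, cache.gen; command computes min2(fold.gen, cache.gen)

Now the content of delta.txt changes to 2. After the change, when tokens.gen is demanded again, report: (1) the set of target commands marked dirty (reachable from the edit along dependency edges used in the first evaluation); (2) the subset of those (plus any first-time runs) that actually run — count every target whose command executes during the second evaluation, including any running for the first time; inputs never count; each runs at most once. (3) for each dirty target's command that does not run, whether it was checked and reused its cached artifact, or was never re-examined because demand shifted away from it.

Initial pass — values computed on the first demand:
  shard.gen = min2(7, 9) = 7
  trace.gen = absv(9) = 9
  model.gen = min2(7, 9) = 7
  meta.gen = absv(7) = 7
  check.gen = sub(7, 7) = 0
  export.gen = max2(7, 7) = 7
  fold.gen = min2(0, 7) = 0
  utils.gen = neg(7) = -7
  cache.gen = max2(7, -7) = 7
  gamma.gen = max2(7, 7) = 7
  stats.gen = add(0, 7) = 7
  tokens.gen = min2(7, 7) = 7

Second demand — change propagation:
  check.gen: re-runs because delta.txt 7->2; new result -5.
  export.gen: re-runs because delta.txt 7->2; new result 7 (unchanged).
  fold.gen: re-runs because check.gen 0->-5; new result -5.
  utils.gen: re-runs because delta.txt 7->2; new result -2.
  cache.gen: re-runs because utils.gen -7->-2; new result 7 (unchanged).
  gamma.gen: re-examined; everything it read last time is the same (cache.gen unchanged, model.gen unchanged) — cache 7 kept, no run.
  stats.gen: re-runs because fold.gen 0->-5; new result 2.
  tokens.gen: re-runs because delta.txt 7->2; stats.gen 7->2; new result 2.

The important point: at gamma.gen every value read last time is unchanged, so the dirty flag clears without a run.

Dirty set: cache.gen, check.gen, export.gen, fold.gen, gamma.gen, stats.gen, tokens.gen, utils.gen.
Run set: cache.gen, check.gen, export.gen, fold.gen, stats.gen, tokens.gen, utils.gen (7 run).
Re-examined without running (cache reused): gamma.gen.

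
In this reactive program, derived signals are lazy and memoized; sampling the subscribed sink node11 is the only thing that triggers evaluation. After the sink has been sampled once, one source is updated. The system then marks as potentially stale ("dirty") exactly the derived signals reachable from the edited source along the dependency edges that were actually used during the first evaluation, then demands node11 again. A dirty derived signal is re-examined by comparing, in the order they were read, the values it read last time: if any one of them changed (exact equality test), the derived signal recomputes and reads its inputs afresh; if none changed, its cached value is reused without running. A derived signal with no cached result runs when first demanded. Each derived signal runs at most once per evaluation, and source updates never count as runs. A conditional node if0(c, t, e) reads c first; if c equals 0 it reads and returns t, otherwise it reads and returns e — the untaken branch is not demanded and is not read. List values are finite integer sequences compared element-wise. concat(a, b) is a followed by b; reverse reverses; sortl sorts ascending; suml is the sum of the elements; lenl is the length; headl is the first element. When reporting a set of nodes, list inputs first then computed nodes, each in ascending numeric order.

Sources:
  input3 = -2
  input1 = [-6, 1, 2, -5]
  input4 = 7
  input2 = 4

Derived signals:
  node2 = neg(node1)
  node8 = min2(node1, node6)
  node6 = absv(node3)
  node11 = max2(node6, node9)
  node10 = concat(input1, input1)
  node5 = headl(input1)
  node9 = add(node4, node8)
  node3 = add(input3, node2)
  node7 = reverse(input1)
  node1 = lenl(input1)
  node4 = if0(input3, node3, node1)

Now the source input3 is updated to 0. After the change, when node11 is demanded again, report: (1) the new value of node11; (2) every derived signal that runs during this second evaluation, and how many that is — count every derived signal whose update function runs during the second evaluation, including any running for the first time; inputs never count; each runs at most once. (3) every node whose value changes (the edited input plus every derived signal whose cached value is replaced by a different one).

Demanding node11 again yields 4.
6 derived signals run: node3, node4, node6, node8, node9, node11.
The nodes whose values change: input3, node3, node4, node6, node9, node11.

First demand of the output computes:
  node1 = lenl([-6, 1, 2, -5]) = 4
  node2 = neg(4) = -4
  node3 = add(-2, -4) = -6
  node4 = if0(input3=-2 -> else branch node1) = 4
  node6 = absv(-6) = 6
  node8 = min2(4, 6) = 4
  node9 = add(4, 4) = 8
  node11 = max2(6, 8) = 8

After the edit, cleaning proceeds:
  node3: a read changed (input3 -2->0) — executes, giving -4.
  node4: a read changed (input3 -2->0) — executes, giving -4.
  node6: a read changed (node3 -6->-4) — executes, giving 4.
  node8: a read changed (node6 6->4) — executes, giving 4 — identical to its old value.
  node9: a read changed (node4 4->-4) — executes, giving 0.
  node11: a read changed (node6 6->4; node9 8->0) — executes, giving 4.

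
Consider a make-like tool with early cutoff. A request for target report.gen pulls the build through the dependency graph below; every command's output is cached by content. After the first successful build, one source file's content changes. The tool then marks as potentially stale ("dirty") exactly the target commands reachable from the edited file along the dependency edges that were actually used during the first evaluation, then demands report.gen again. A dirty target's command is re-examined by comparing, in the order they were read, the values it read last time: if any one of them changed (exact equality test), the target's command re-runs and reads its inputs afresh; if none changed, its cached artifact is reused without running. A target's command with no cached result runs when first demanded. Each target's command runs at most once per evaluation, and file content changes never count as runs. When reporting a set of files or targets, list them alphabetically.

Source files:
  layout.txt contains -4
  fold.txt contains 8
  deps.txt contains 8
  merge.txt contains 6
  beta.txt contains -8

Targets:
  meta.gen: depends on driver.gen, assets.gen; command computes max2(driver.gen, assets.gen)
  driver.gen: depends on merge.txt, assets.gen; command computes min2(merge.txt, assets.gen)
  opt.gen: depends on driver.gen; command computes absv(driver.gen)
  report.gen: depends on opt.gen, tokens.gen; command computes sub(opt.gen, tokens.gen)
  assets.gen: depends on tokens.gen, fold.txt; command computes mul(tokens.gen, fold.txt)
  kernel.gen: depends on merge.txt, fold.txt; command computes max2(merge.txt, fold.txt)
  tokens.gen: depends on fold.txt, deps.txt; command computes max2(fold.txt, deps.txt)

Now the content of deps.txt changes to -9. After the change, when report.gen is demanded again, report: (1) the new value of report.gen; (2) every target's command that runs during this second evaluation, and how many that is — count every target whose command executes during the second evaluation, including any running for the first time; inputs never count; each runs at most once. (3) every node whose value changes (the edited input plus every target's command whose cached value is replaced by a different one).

First demand of the output computes:
  tokens.gen = max2(8, 8) = 8
  assets.gen = mul(8, 8) = 64
  driver.gen = min2(6, 64) = 6
  opt.gen = absv(6) = 6
  report.gen = sub(6, 8) = -2

After the edit, cleaning proceeds:
  tokens.gen: a read changed (deps.txt 8->-9) — executes, giving 8 — identical to its old value.
  assets.gen: dirty, but its reads are unchanged (tokens.gen unchanged, fold.txt unchanged); cached 64 stands.
  driver.gen: dirty, but its reads are unchanged (merge.txt unchanged, assets.gen unchanged); cached 6 stands.
  opt.gen: dirty, but its reads are unchanged (driver.gen unchanged); cached 6 stands.
  report.gen: dirty, but its reads are unchanged (opt.gen unchanged, tokens.gen unchanged); cached -2 stands.

Note the absorption at tokens.gen: it re-runs yet its value is the same, leaving the output's value untouched.

Demanding report.gen again yields -2.
1 target commands run: tokens.gen.
The nodes whose values change: deps.txt.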